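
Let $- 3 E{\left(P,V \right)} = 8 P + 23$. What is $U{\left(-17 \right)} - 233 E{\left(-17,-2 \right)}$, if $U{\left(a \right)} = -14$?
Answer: $- \frac{26371}{3} \approx -8790.3$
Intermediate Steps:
$E{\left(P,V \right)} = - \frac{23}{3} - \frac{8 P}{3}$ ($E{\left(P,V \right)} = - \frac{8 P + 23}{3} = - \frac{23 + 8 P}{3} = - \frac{23}{3} - \frac{8 P}{3}$)
$U{\left(-17 \right)} - 233 E{\left(-17,-2 \right)} = -14 - 233 \left(- \frac{23}{3} - - \frac{136}{3}\right) = -14 - 233 \left(- \frac{23}{3} + \frac{136}{3}\right) = -14 - \frac{26329}{3} = - \frac{26371}{3}$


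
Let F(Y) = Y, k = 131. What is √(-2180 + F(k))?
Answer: I*√2049 ≈ 45.266*I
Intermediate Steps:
√(-2180 + F(k)) = √(-2180 + 131) = √(-2049) = I*√2049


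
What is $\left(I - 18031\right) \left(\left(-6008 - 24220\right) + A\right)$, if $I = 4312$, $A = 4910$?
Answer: $347337642$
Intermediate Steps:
$\left(I - 18031\right) \left(\left(-6008 - 24220\right) + A\right) = \left(4312 - 18031\right) \left(\left(-6008 - 24220\right) + 4910\right) = - 13719 \left(-30228 + 4910\right) = \left(-13719\right) \left(-25318\right) = 347337642$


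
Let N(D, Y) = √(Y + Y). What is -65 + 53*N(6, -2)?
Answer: -65 + 106*I ≈ -65.0 + 106.0*I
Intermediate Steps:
N(D, Y) = √2*√Y (N(D, Y) = √(2*Y) = √2*√Y)
-65 + 53*N(6, -2) = -65 + 53*(√2*√(-2)) = -65 + 53*(√2*(I*√2)) = -65 + 53*(2*I) = -65 + 106*I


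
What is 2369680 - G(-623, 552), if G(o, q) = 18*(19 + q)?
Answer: 2359402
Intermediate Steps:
G(o, q) = 342 + 18*q
2369680 - G(-623, 552) = 2369680 - (342 + 18*552) = 2369680 - (342 + 9936) = 2369680 - 1*10278 = 2369680 - 10278 = 2359402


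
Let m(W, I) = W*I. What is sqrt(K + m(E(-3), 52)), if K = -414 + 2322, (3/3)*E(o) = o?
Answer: 2*sqrt(438) ≈ 41.857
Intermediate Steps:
E(o) = o
K = 1908
m(W, I) = I*W
sqrt(K + m(E(-3), 52)) = sqrt(1908 + 52*(-3)) = sqrt(1908 - 156) = sqrt(1752) = 2*sqrt(438)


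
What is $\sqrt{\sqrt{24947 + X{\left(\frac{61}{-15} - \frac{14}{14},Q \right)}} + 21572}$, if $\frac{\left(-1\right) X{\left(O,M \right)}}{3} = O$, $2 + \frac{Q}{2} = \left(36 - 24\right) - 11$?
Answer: $\frac{\sqrt{539300 + 5 \sqrt{624055}}}{5} \approx 147.41$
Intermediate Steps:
$Q = -2$ ($Q = -4 + 2 \left(\left(36 - 24\right) - 11\right) = -4 + 2 \left(12 - 11\right) = -4 + 2 \cdot 1 = -4 + 2 = -2$)
$X{\left(O,M \right)} = - 3 O$
$\sqrt{\sqrt{24947 + X{\left(\frac{61}{-15} - \frac{14}{14},Q \right)}} + 21572} = \sqrt{\sqrt{24947 - 3 \left(\frac{61}{-15} - \frac{14}{14}\right)} + 21572} = \sqrt{\sqrt{24947 - 3 \left(61 \left(- \frac{1}{15}\right) - 1\right)} + 21572} = \sqrt{\sqrt{24947 - 3 \left(- \frac{61}{15} - 1\right)} + 21572} = \sqrt{\sqrt{24947 - - \frac{76}{5}} + 21572} = \sqrt{\sqrt{24947 + \frac{76}{5}} + 21572} = \sqrt{\sqrt{\frac{124811}{5}} + 21572} = \sqrt{\frac{\sqrt{624055}}{5} + 21572} = \sqrt{21572 + \frac{\sqrt{624055}}{5}}$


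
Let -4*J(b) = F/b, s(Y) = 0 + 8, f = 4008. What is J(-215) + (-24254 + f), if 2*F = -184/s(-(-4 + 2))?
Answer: -34823143/1720 ≈ -20246.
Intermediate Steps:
s(Y) = 8
F = -23/2 (F = (-184/8)/2 = (-184*⅛)/2 = (½)*(-23) = -23/2 ≈ -11.500)
J(b) = 23/(8*b) (J(b) = -(-23)/(8*b) = 23/(8*b))
J(-215) + (-24254 + f) = (23/8)/(-215) + (-24254 + 4008) = (23/8)*(-1/215) - 20246 = -23/1720 - 20246 = -34823143/1720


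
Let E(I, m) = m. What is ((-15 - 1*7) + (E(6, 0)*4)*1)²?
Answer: 484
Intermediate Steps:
((-15 - 1*7) + (E(6, 0)*4)*1)² = ((-15 - 1*7) + (0*4)*1)² = ((-15 - 7) + 0*1)² = (-22 + 0)² = (-22)² = 484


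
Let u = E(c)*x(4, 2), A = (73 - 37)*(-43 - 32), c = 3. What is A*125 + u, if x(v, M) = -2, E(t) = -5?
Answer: -337490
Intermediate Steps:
A = -2700 (A = 36*(-75) = -2700)
u = 10 (u = -5*(-2) = 10)
A*125 + u = -2700*125 + 10 = -337500 + 10 = -337490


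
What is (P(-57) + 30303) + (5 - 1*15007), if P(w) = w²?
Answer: 18550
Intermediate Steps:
(P(-57) + 30303) + (5 - 1*15007) = ((-57)² + 30303) + (5 - 1*15007) = (3249 + 30303) + (5 - 15007) = 33552 - 15002 = 18550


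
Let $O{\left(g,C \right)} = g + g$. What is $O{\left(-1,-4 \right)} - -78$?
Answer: $76$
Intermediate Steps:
$O{\left(g,C \right)} = 2 g$
$O{\left(-1,-4 \right)} - -78 = 2 \left(-1\right) - -78 = -2 + 78 = 76$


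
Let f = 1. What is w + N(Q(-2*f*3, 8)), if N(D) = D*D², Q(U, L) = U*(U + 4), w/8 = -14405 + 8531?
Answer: -45264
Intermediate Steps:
w = -46992 (w = 8*(-14405 + 8531) = 8*(-5874) = -46992)
Q(U, L) = U*(4 + U)
N(D) = D³
w + N(Q(-2*f*3, 8)) = -46992 + ((-2*1*3)*(4 - 2*1*3))³ = -46992 + ((-2*3)*(4 - 2*3))³ = -46992 + (-6*(4 - 6))³ = -46992 + (-6*(-2))³ = -46992 + 12³ = -46992 + 1728 = -45264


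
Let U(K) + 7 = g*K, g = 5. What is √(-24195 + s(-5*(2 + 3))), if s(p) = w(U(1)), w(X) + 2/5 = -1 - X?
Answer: 2*I*√151215/5 ≈ 155.55*I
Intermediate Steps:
U(K) = -7 + 5*K
w(X) = -7/5 - X (w(X) = -⅖ + (-1 - X) = -7/5 - X)
s(p) = ⅗ (s(p) = -7/5 - (-7 + 5*1) = -7/5 - (-7 + 5) = -7/5 - 1*(-2) = -7/5 + 2 = ⅗)
√(-24195 + s(-5*(2 + 3))) = √(-24195 + ⅗) = √(-120972/5) = 2*I*√151215/5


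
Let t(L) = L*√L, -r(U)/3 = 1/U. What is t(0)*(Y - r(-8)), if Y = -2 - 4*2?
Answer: 0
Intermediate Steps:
r(U) = -3/U
t(L) = L^(3/2)
Y = -10 (Y = -2 - 8 = -10)
t(0)*(Y - r(-8)) = 0^(3/2)*(-10 - (-3)/(-8)) = 0*(-10 - (-3)*(-1)/8) = 0*(-10 - 1*3/8) = 0*(-10 - 3/8) = 0*(-83/8) = 0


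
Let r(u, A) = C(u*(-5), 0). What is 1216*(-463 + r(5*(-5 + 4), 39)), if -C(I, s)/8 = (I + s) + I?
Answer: -1049408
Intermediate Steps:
C(I, s) = -16*I - 8*s (C(I, s) = -8*((I + s) + I) = -8*(s + 2*I) = -16*I - 8*s)
r(u, A) = 80*u (r(u, A) = -16*u*(-5) - 8*0 = -(-80)*u + 0 = 80*u + 0 = 80*u)
1216*(-463 + r(5*(-5 + 4), 39)) = 1216*(-463 + 80*(5*(-5 + 4))) = 1216*(-463 + 80*(5*(-1))) = 1216*(-463 + 80*(-5)) = 1216*(-463 - 400) = 1216*(-863) = -1049408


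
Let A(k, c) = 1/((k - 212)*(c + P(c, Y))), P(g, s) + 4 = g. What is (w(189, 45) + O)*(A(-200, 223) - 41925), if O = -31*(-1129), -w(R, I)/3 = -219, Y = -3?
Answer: -34027903365857/22763 ≈ -1.4949e+9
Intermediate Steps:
P(g, s) = -4 + g
w(R, I) = 657 (w(R, I) = -3*(-219) = 657)
O = 34999
A(k, c) = 1/((-212 + k)*(-4 + 2*c)) (A(k, c) = 1/((k - 212)*(c + (-4 + c))) = 1/((-212 + k)*(-4 + 2*c)))
(w(189, 45) + O)*(A(-200, 223) - 41925) = (657 + 34999)*(1/(848 - 424*223 + 223*(-200) - 200*(-4 + 223)) - 41925) = 35656*(1/(848 - 94552 - 44600 - 200*219) - 41925) = 35656*(1/(848 - 94552 - 44600 - 43800) - 41925) = 35656*(1/(-182104) - 41925) = 35656*(-1/182104 - 41925) = 35656*(-7634710201/182104) = -34027903365857/22763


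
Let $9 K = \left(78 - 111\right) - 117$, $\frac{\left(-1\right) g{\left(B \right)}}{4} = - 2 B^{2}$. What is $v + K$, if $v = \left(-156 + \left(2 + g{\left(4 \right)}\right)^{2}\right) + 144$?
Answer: $\frac{50614}{3} \approx 16871.0$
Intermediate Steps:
$g{\left(B \right)} = 8 B^{2}$ ($g{\left(B \right)} = - 4 \left(- 2 B^{2}\right) = 8 B^{2}$)
$v = 16888$ ($v = \left(-156 + \left(2 + 8 \cdot 4^{2}\right)^{2}\right) + 144 = \left(-156 + \left(2 + 8 \cdot 16\right)^{2}\right) + 144 = \left(-156 + \left(2 + 128\right)^{2}\right) + 144 = \left(-156 + 130^{2}\right) + 144 = \left(-156 + 16900\right) + 144 = 16744 + 144 = 16888$)
$K = - \frac{50}{3}$ ($K = \frac{\left(78 - 111\right) - 117}{9} = \frac{-33 - 117}{9} = \frac{1}{9} \left(-150\right) = - \frac{50}{3} \approx -16.667$)
$v + K = 16888 - \frac{50}{3} = \frac{50614}{3}$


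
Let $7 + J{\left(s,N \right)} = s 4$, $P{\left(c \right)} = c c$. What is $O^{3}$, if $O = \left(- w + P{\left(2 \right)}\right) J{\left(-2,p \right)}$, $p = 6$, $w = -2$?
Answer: $-729000$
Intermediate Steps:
$P{\left(c \right)} = c^{2}$
$J{\left(s,N \right)} = -7 + 4 s$ ($J{\left(s,N \right)} = -7 + s 4 = -7 + 4 s$)
$O = -90$ ($O = \left(\left(-1\right) \left(-2\right) + 2^{2}\right) \left(-7 + 4 \left(-2\right)\right) = \left(2 + 4\right) \left(-7 - 8\right) = 6 \left(-15\right) = -90$)
$O^{3} = \left(-90\right)^{3} = -729000$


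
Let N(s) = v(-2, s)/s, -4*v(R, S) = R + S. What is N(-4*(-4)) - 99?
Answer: -3175/32 ≈ -99.219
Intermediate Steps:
v(R, S) = -R/4 - S/4 (v(R, S) = -(R + S)/4 = -R/4 - S/4)
N(s) = (½ - s/4)/s (N(s) = (-¼*(-2) - s/4)/s = (½ - s/4)/s)
N(-4*(-4)) - 99 = (2 - (-4)*(-4))/(4*((-4*(-4)))) - 99 = (¼)*(2 - 1*16)/16 - 99 = (¼)*(1/16)*(2 - 16) - 99 = (¼)*(1/16)*(-14) - 99 = -7/32 - 99 = -3175/32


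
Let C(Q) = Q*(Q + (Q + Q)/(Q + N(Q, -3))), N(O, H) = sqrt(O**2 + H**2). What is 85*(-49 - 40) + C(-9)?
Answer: -7322 + 54*sqrt(10) ≈ -7151.2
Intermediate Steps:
N(O, H) = sqrt(H**2 + O**2)
C(Q) = Q*(Q + 2*Q/(Q + sqrt(9 + Q**2))) (C(Q) = Q*(Q + (Q + Q)/(Q + sqrt((-3)**2 + Q**2))) = Q*(Q + (2*Q)/(Q + sqrt(9 + Q**2))) = Q*(Q + 2*Q/(Q + sqrt(9 + Q**2))))
85*(-49 - 40) + C(-9) = 85*(-49 - 40) + (-9)**2*(2 - 9 + sqrt(9 + (-9)**2))/(-9 + sqrt(9 + (-9)**2)) = 85*(-89) + 81*(2 - 9 + sqrt(9 + 81))/(-9 + sqrt(9 + 81)) = -7565 + 81*(2 - 9 + sqrt(90))/(-9 + sqrt(90)) = -7565 + 81*(2 - 9 + 3*sqrt(10))/(-9 + 3*sqrt(10)) = -7565 + 81*(-7 + 3*sqrt(10))/(-9 + 3*sqrt(10))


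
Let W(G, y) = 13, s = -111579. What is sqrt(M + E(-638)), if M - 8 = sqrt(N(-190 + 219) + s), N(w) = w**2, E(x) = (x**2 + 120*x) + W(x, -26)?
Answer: sqrt(330505 + I*sqrt(110738)) ≈ 574.9 + 0.289*I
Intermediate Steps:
E(x) = 13 + x**2 + 120*x (E(x) = (x**2 + 120*x) + 13 = 13 + x**2 + 120*x)
M = 8 + I*sqrt(110738) (M = 8 + sqrt((-190 + 219)**2 - 111579) = 8 + sqrt(29**2 - 111579) = 8 + sqrt(841 - 111579) = 8 + sqrt(-110738) = 8 + I*sqrt(110738) ≈ 8.0 + 332.77*I)
sqrt(M + E(-638)) = sqrt((8 + I*sqrt(110738)) + (13 + (-638)**2 + 120*(-638))) = sqrt((8 + I*sqrt(110738)) + (13 + 407044 - 76560)) = sqrt((8 + I*sqrt(110738)) + 330497) = sqrt(330505 + I*sqrt(110738))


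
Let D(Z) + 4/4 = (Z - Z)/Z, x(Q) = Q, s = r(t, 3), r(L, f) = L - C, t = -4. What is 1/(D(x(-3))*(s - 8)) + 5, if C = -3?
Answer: 46/9 ≈ 5.1111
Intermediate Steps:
r(L, f) = 3 + L (r(L, f) = L - 1*(-3) = L + 3 = 3 + L)
s = -1 (s = 3 - 4 = -1)
D(Z) = -1 (D(Z) = -1 + (Z - Z)/Z = -1 + 0/Z = -1 + 0 = -1)
1/(D(x(-3))*(s - 8)) + 5 = 1/((-1)*(-1 - 8)) + 5 = -1/(-9) + 5 = -1*(-⅑) + 5 = ⅑ + 5 = 46/9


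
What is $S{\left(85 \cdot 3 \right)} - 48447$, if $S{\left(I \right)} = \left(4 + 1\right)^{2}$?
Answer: $-48422$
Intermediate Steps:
$S{\left(I \right)} = 25$ ($S{\left(I \right)} = 5^{2} = 25$)
$S{\left(85 \cdot 3 \right)} - 48447 = 25 - 48447 = -48422$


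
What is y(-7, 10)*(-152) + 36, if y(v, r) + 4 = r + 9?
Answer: -2244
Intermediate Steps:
y(v, r) = 5 + r (y(v, r) = -4 + (r + 9) = -4 + (9 + r) = 5 + r)
y(-7, 10)*(-152) + 36 = (5 + 10)*(-152) + 36 = 15*(-152) + 36 = -2280 + 36 = -2244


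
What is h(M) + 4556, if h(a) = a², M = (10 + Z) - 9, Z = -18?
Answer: 4845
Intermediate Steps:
M = -17 (M = (10 - 18) - 9 = -8 - 9 = -17)
h(M) + 4556 = (-17)² + 4556 = 289 + 4556 = 4845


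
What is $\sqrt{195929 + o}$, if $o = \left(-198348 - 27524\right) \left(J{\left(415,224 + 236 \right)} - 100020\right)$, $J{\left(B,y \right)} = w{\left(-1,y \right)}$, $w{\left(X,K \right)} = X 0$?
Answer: $\sqrt{22591913369} \approx 1.5031 \cdot 10^{5}$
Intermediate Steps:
$w{\left(X,K \right)} = 0$
$J{\left(B,y \right)} = 0$
$o = 22591717440$ ($o = \left(-198348 - 27524\right) \left(0 - 100020\right) = \left(-225872\right) \left(-100020\right) = 22591717440$)
$\sqrt{195929 + o} = \sqrt{195929 + 22591717440} = \sqrt{22591913369}$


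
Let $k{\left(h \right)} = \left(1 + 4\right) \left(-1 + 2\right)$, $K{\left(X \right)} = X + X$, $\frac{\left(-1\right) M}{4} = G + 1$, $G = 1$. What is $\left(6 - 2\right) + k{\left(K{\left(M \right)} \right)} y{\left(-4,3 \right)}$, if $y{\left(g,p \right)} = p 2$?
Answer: $34$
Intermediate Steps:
$y{\left(g,p \right)} = 2 p$
$M = -8$ ($M = - 4 \left(1 + 1\right) = \left(-4\right) 2 = -8$)
$K{\left(X \right)} = 2 X$
$k{\left(h \right)} = 5$ ($k{\left(h \right)} = 5 \cdot 1 = 5$)
$\left(6 - 2\right) + k{\left(K{\left(M \right)} \right)} y{\left(-4,3 \right)} = \left(6 - 2\right) + 5 \cdot 2 \cdot 3 = \left(6 - 2\right) + 5 \cdot 6 = 4 + 30 = 34$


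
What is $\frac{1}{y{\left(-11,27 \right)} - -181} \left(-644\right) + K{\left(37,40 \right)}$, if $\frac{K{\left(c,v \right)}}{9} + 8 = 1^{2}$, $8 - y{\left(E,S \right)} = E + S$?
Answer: $- \frac{11543}{173} \approx -66.723$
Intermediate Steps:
$y{\left(E,S \right)} = 8 - E - S$ ($y{\left(E,S \right)} = 8 - \left(E + S\right) = 8 - E - S$)
$K{\left(c,v \right)} = -63$ ($K{\left(c,v \right)} = -72 + 9 \cdot 1^{2} = -72 + 9 \cdot 1 = -72 + 9 = -63$)
$\frac{1}{y{\left(-11,27 \right)} - -181} \left(-644\right) + K{\left(37,40 \right)} = \frac{1}{\left(8 - -11 - 27\right) - -181} \left(-644\right) - 63 = \frac{1}{\left(8 + 11 - 27\right) + 181} \left(-644\right) - 63 = \frac{1}{-8 + 181} \left(-644\right) - 63 = \frac{1}{173} \left(-644\right) - 63 = - \frac{644}{173} - 63 = - \frac{11543}{173}$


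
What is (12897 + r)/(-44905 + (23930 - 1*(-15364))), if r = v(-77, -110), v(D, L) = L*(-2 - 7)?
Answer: -13887/5611 ≈ -2.4750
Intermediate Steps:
v(D, L) = -9*L (v(D, L) = L*(-9) = -9*L)
r = 990 (r = -9*(-110) = 990)
(12897 + r)/(-44905 + (23930 - 1*(-15364))) = (12897 + 990)/(-44905 + (23930 - 1*(-15364))) = 13887/(-44905 + (23930 + 15364)) = 13887/(-44905 + 39294) = 13887/(-5611) = 13887*(-1/5611) = -13887/5611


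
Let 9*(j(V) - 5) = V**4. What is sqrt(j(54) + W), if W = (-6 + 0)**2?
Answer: 5*sqrt(37793) ≈ 972.02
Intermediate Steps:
j(V) = 5 + V**4/9
W = 36 (W = (-6)**2 = 36)
sqrt(j(54) + W) = sqrt((5 + (1/9)*54**4) + 36) = sqrt((5 + (1/9)*8503056) + 36) = sqrt((5 + 944784) + 36) = sqrt(944789 + 36) = sqrt(944825) = 5*sqrt(37793)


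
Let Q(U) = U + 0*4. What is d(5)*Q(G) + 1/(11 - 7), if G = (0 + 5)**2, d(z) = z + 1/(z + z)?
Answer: 511/4 ≈ 127.75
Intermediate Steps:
d(z) = z + 1/(2*z)
G = 25 (G = 5**2 = 25)
Q(U) = U (Q(U) = U + 0 = U)
d(5)*Q(G) + 1/(11 - 7) = (5 + (1/2)/5)*25 + 1/(11 - 7) = (5 + (1/2)*(1/5))*25 + 1/4 = (5 + 1/10)*25 + 1/4 = (51/10)*25 + 1/4 = 255/2 + 1/4 = 511/4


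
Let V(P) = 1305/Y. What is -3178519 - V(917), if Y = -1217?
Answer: -3868256318/1217 ≈ -3.1785e+6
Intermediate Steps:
V(P) = -1305/1217 (V(P) = 1305/(-1217) = 1305*(-1/1217) = -1305/1217)
-3178519 - V(917) = -3178519 - 1*(-1305/1217) = -3178519 + 1305/1217 = -3868256318/1217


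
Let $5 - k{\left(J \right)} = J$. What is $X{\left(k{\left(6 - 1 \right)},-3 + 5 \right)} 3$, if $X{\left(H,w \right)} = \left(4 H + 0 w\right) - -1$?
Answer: $3$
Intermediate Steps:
$k{\left(J \right)} = 5 - J$
$X{\left(H,w \right)} = 1 + 4 H$ ($X{\left(H,w \right)} = \left(4 H + 0\right) + 1 = 4 H + 1 = 1 + 4 H$)
$X{\left(k{\left(6 - 1 \right)},-3 + 5 \right)} 3 = \left(1 + 4 \left(5 - \left(6 - 1\right)\right)\right) 3 = \left(1 + 4 \left(5 - 5\right)\right) 3 = \left(1 + 4 \cdot 0\right) 3 = \left(1 + 0\right) 3 = 1 \cdot 3 = 3$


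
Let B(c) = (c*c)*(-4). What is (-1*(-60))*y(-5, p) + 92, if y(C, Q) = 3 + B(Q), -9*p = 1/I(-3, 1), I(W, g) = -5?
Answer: 36704/135 ≈ 271.88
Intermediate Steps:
B(c) = -4*c**2 (B(c) = c**2*(-4) = -4*c**2)
p = 1/45 (p = -1/9/(-5) = -1/9*(-1/5) = 1/45 ≈ 0.022222)
y(C, Q) = 3 - 4*Q**2
(-1*(-60))*y(-5, p) + 92 = (-1*(-60))*(3 - 4*(1/45)**2) + 92 = 60*(3 - 4*1/2025) + 92 = 60*(3 - 4/2025) + 92 = 60*(6071/2025) + 92 = 24284/135 + 92 = 36704/135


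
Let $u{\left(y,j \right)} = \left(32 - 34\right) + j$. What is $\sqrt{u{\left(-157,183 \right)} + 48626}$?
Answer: $3 \sqrt{5423} \approx 220.92$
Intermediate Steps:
$u{\left(y,j \right)} = -2 + j$
$\sqrt{u{\left(-157,183 \right)} + 48626} = \sqrt{\left(-2 + 183\right) + 48626} = \sqrt{181 + 48626} = \sqrt{48807} = 3 \sqrt{5423}$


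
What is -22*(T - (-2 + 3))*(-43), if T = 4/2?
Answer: 946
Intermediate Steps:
T = 2 (T = 4*(½) = 2)
-22*(T - (-2 + 3))*(-43) = -22*(2 - (-2 + 3))*(-43) = -22*(2 - 1*1)*(-43) = -22*(2 - 1)*(-43) = -22*(-43) = 946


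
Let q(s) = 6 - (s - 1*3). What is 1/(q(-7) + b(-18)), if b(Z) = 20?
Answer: 1/36 ≈ 0.027778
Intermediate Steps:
q(s) = 9 - s (q(s) = 6 - (s - 3) = 6 - (-3 + s) = 6 + (3 - s) = 9 - s)
1/(q(-7) + b(-18)) = 1/((9 - 1*(-7)) + 20) = 1/((9 + 7) + 20) = 1/(16 + 20) = 1/36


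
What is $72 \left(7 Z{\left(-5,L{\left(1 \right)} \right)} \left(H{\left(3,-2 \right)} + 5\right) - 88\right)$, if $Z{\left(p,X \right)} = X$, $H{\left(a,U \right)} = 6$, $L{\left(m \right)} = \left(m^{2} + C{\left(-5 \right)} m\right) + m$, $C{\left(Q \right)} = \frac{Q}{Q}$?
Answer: $10296$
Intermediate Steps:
$C{\left(Q \right)} = 1$
$L{\left(m \right)} = m^{2} + 2 m$ ($L{\left(m \right)} = \left(m^{2} + 1 m\right) + m = \left(m^{2} + m\right) + m = \left(m + m^{2}\right) + m = m^{2} + 2 m$)
$72 \left(7 Z{\left(-5,L{\left(1 \right)} \right)} \left(H{\left(3,-2 \right)} + 5\right) - 88\right) = 72 \left(7 \cdot 1 \left(2 + 1\right) \left(6 + 5\right) - 88\right) = 72 \left(7 \cdot 1 \cdot 3 \cdot 11 - 88\right) = 72 \left(7 \cdot 3 \cdot 11 - 88\right) = 72 \left(7 \cdot 33 - 88\right) = 72 \left(231 - 88\right) = 72 \cdot 143 = 10296$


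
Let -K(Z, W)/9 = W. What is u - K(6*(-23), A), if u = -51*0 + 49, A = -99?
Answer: -842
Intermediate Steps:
K(Z, W) = -9*W
u = 49 (u = 0 + 49 = 49)
u - K(6*(-23), A) = 49 - (-9)*(-99) = 49 - 1*891 = 49 - 891 = -842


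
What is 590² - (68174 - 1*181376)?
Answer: 461302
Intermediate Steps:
590² - (68174 - 1*181376) = 348100 - (68174 - 181376) = 348100 - 1*(-113202) = 348100 + 113202 = 461302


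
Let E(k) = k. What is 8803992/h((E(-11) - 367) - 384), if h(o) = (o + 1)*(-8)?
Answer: 1100499/761 ≈ 1446.1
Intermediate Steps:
h(o) = -8 - 8*o (h(o) = (1 + o)*(-8) = -8 - 8*o)
8803992/h((E(-11) - 367) - 384) = 8803992/(-8 - 8*((-11 - 367) - 384)) = 8803992/(-8 - 8*(-378 - 384)) = 8803992/(-8 - 8*(-762)) = 8803992/(-8 + 6096) = 8803992/6088 = 8803992*(1/6088) = 1100499/761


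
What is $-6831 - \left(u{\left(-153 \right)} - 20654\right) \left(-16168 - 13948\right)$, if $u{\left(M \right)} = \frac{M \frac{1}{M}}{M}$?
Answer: $- \frac{95169502451}{153} \approx -6.2202 \cdot 10^{8}$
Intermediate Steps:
$u{\left(M \right)} = \frac{1}{M}$ ($u{\left(M \right)} = 1 \frac{1}{M} = \frac{1}{M}$)
$-6831 - \left(u{\left(-153 \right)} - 20654\right) \left(-16168 - 13948\right) = -6831 - \left(\frac{1}{-153} - 20654\right) \left(-16168 - 13948\right) = -6831 - \left(- \frac{1}{153} - 20654\right) \left(-30116\right) = -6831 - \left(- \frac{3160063}{153}\right) \left(-30116\right) = -6831 - \frac{95168457308}{153} = - \frac{95169502451}{153}$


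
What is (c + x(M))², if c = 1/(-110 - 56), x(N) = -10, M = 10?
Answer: 2758921/27556 ≈ 100.12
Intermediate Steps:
c = -1/166 (c = 1/(-166) = -1/166 ≈ -0.0060241)
(c + x(M))² = (-1/166 - 10)² = (-1661/166)² = 2758921/27556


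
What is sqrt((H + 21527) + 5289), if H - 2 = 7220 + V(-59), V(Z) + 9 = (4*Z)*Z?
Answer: sqrt(47953) ≈ 218.98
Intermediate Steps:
V(Z) = -9 + 4*Z**2 (V(Z) = -9 + (4*Z)*Z = -9 + 4*Z**2)
H = 21137 (H = 2 + (7220 + (-9 + 4*(-59)**2)) = 2 + (7220 + (-9 + 4*3481)) = 2 + (7220 + (-9 + 13924)) = 2 + (7220 + 13915) = 2 + 21135 = 21137)
sqrt((H + 21527) + 5289) = sqrt((21137 + 21527) + 5289) = sqrt(42664 + 5289) = sqrt(47953)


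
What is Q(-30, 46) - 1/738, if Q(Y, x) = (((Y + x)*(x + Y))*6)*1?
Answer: 1133567/738 ≈ 1536.0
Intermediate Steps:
Q(Y, x) = 6*(Y + x)**2 (Q(Y, x) = (((Y + x)*(Y + x))*6)*1 = ((Y + x)**2*6)*1 = (6*(Y + x)**2)*1 = 6*(Y + x)**2)
Q(-30, 46) - 1/738 = 6*(-30 + 46)**2 - 1/738 = 6*16**2 - 1*1/738 = 6*256 - 1/738 = 1536 - 1/738 = 1133567/738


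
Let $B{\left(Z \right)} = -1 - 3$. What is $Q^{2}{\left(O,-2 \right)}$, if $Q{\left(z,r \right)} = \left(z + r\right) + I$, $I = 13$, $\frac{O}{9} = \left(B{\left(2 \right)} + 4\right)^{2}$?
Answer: $121$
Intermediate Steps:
$B{\left(Z \right)} = -4$ ($B{\left(Z \right)} = -1 - 3 = -4$)
$O = 0$ ($O = 9 \left(-4 + 4\right)^{2} = 9 \cdot 0^{2} = 9 \cdot 0 = 0$)
$Q{\left(z,r \right)} = 13 + r + z$ ($Q{\left(z,r \right)} = \left(z + r\right) + 13 = \left(r + z\right) + 13 = 13 + r + z$)
$Q^{2}{\left(O,-2 \right)} = \left(13 - 2 + 0\right)^{2} = 11^{2} = 121$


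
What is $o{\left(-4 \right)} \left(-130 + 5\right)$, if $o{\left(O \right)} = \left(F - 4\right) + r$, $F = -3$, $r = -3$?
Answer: $1250$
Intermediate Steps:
$o{\left(O \right)} = -10$ ($o{\left(O \right)} = \left(-3 - 4\right) - 3 = -7 - 3 = -10$)
$o{\left(-4 \right)} \left(-130 + 5\right) = - 10 \left(-130 + 5\right) = \left(-10\right) \left(-125\right) = 1250$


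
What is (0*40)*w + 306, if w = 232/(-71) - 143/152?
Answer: 306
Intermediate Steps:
w = -45417/10792 (w = 232*(-1/71) - 143*1/152 = -232/71 - 143/152 = -45417/10792 ≈ -4.2084)
(0*40)*w + 306 = (0*40)*(-45417/10792) + 306 = 0*(-45417/10792) + 306 = 0 + 306 = 306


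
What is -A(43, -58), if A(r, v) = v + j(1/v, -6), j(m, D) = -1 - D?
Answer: 53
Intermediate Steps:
A(r, v) = 5 + v (A(r, v) = v + (-1 - 1*(-6)) = v + (-1 + 6) = v + 5 = 5 + v)
-A(43, -58) = -(5 - 58) = -1*(-53) = 53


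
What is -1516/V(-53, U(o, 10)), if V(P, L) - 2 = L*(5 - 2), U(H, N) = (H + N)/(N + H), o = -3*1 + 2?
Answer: -1516/5 ≈ -303.20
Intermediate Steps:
o = -1 (o = -3 + 2 = -1)
U(H, N) = 1 (U(H, N) = (H + N)/(H + N) = 1)
V(P, L) = 2 + 3*L (V(P, L) = 2 + L*(5 - 2) = 2 + L*3 = 2 + 3*L)
-1516/V(-53, U(o, 10)) = -1516/(2 + 3*1) = -1516/(2 + 3) = -1516/5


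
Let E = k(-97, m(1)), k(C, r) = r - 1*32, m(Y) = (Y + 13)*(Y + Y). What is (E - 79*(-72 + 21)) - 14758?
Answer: -10733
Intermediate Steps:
m(Y) = 2*Y*(13 + Y) (m(Y) = (13 + Y)*(2*Y) = 2*Y*(13 + Y))
k(C, r) = -32 + r (k(C, r) = r - 32 = -32 + r)
E = -4 (E = -32 + 2*1*(13 + 1) = -32 + 2*1*14 = -32 + 28 = -4)
(E - 79*(-72 + 21)) - 14758 = (-4 - 79*(-72 + 21)) - 14758 = (-4 - 79*(-51)) - 14758 = (-4 + 4029) - 14758 = 4025 - 14758 = -10733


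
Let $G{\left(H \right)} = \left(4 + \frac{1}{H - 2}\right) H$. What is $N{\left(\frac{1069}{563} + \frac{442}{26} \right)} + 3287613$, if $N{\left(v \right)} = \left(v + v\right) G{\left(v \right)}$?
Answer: $\frac{4961505715113129}{1507821533} \approx 3.2905 \cdot 10^{6}$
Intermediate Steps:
$G{\left(H \right)} = H \left(4 + \frac{1}{-2 + H}\right)$ ($G{\left(H \right)} = \left(4 + \frac{1}{-2 + H}\right) H = H \left(4 + \frac{1}{-2 + H}\right)$)
$N{\left(v \right)} = \frac{2 v^{2} \left(-7 + 4 v\right)}{-2 + v}$ ($N{\left(v \right)} = \left(v + v\right) \frac{v \left(-7 + 4 v\right)}{-2 + v} = 2 v \frac{v \left(-7 + 4 v\right)}{-2 + v} = \frac{2 v^{2} \left(-7 + 4 v\right)}{-2 + v}$)
$N{\left(\frac{1069}{563} + \frac{442}{26} \right)} + 3287613 = \frac{\left(\frac{1069}{563} + \frac{442}{26}\right)^{2} \left(-14 + 8 \left(\frac{1069}{563} + \frac{442}{26}\right)\right)}{-2 + \left(\frac{1069}{563} + \frac{442}{26}\right)} + 3287613 = \frac{\left(1069 \cdot \frac{1}{563} + 442 \cdot \frac{1}{26}\right)^{2} \left(-14 + 8 \left(1069 \cdot \frac{1}{563} + 442 \cdot \frac{1}{26}\right)\right)}{-2 + \left(1069 \cdot \frac{1}{563} + 442 \cdot \frac{1}{26}\right)} + 3287613 = \frac{\left(\frac{1069}{563} + 17\right)^{2} \left(-14 + 8 \left(\frac{1069}{563} + 17\right)\right)}{-2 + \left(\frac{1069}{563} + 17\right)} + 3287613 = \frac{\left(\frac{10640}{563}\right)^{2} \left(-14 + 8 \cdot \frac{10640}{563}\right)}{-2 + \frac{10640}{563}} + 3287613 = \frac{113209600 \left(-14 + \frac{85120}{563}\right)}{316969 \cdot \frac{9514}{563}} + 3287613 = \frac{113209600}{316969} \cdot \frac{563}{9514} \cdot \frac{77238}{563} + 3287613 = \frac{4372041542400}{1507821533} + 3287613 = \frac{4961505715113129}{1507821533}$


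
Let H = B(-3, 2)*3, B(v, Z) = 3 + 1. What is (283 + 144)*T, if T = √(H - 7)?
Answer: 427*√5 ≈ 954.80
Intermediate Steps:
B(v, Z) = 4
H = 12 (H = 4*3 = 12)
T = √5 (T = √(12 - 7) = √5 ≈ 2.2361)
(283 + 144)*T = (283 + 144)*√5 = 427*√5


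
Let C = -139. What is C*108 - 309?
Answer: -15321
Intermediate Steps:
C*108 - 309 = -139*108 - 309 = -15012 - 309 = -15321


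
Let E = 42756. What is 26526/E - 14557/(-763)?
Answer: 2185845/110962 ≈ 19.699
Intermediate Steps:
26526/E - 14557/(-763) = 26526/42756 - 14557/(-763) = 26526*(1/42756) - 14557*(-1/763) = 4421/7126 + 14557/763 = 2185845/110962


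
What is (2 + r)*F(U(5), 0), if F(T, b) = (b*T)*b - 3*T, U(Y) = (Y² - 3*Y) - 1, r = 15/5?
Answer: -135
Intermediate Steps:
r = 3 (r = 15*(⅕) = 3)
U(Y) = -1 + Y² - 3*Y
F(T, b) = -3*T + T*b² (F(T, b) = (T*b)*b - 3*T = T*b² - 3*T = -3*T + T*b²)
(2 + r)*F(U(5), 0) = (2 + 3)*((-1 + 5² - 3*5)*(-3 + 0²)) = 5*((-1 + 25 - 15)*(-3 + 0)) = 5*(9*(-3)) = 5*(-27) = -135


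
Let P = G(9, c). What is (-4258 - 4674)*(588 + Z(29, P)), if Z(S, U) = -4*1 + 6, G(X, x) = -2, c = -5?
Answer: -5269880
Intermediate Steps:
P = -2
Z(S, U) = 2 (Z(S, U) = -4 + 6 = 2)
(-4258 - 4674)*(588 + Z(29, P)) = (-4258 - 4674)*(588 + 2) = -8932*590 = -5269880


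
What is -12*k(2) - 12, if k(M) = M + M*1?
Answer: -60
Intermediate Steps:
k(M) = 2*M (k(M) = M + M = 2*M)
-12*k(2) - 12 = -24*2 - 12 = -12*4 - 12 = -48 - 12 = -60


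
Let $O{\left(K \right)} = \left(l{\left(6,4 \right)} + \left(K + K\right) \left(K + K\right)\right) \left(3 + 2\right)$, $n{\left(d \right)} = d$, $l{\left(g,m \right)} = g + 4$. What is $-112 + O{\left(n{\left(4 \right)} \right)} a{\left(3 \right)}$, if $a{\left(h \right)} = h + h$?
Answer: $2108$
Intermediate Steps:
$l{\left(g,m \right)} = 4 + g$
$a{\left(h \right)} = 2 h$
$O{\left(K \right)} = 50 + 20 K^{2}$ ($O{\left(K \right)} = \left(\left(4 + 6\right) + \left(K + K\right) \left(K + K\right)\right) \left(3 + 2\right) = \left(10 + 2 K 2 K\right) 5 = \left(10 + 4 K^{2}\right) 5 = 50 + 20 K^{2}$)
$-112 + O{\left(n{\left(4 \right)} \right)} a{\left(3 \right)} = -112 + \left(50 + 20 \cdot 4^{2}\right) 2 \cdot 3 = -112 + \left(50 + 20 \cdot 16\right) 6 = -112 + \left(50 + 320\right) 6 = -112 + 370 \cdot 6 = -112 + 2220 = 2108$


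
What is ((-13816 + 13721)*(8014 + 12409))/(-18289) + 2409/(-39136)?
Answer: 75887021959/715758304 ≈ 106.02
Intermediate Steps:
((-13816 + 13721)*(8014 + 12409))/(-18289) + 2409/(-39136) = -95*20423*(-1/18289) + 2409*(-1/39136) = -1940185*(-1/18289) - 2409/39136 = 1940185/18289 - 2409/39136 = 75887021959/715758304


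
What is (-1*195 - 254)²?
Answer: 201601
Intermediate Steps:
(-1*195 - 254)² = (-195 - 254)² = (-449)² = 201601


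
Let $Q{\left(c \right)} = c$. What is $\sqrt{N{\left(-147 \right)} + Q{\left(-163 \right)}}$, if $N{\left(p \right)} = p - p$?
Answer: $i \sqrt{163} \approx 12.767 i$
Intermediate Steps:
$N{\left(p \right)} = 0$
$\sqrt{N{\left(-147 \right)} + Q{\left(-163 \right)}} = \sqrt{0 - 163} = \sqrt{-163} = i \sqrt{163}$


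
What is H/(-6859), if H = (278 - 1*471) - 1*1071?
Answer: 1264/6859 ≈ 0.18428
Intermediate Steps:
H = -1264 (H = (278 - 471) - 1071 = -193 - 1071 = -1264)
H/(-6859) = -1264/(-6859) = -1264*(-1/6859) = 1264/6859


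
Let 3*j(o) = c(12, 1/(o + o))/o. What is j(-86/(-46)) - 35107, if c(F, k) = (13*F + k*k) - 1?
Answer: -11156216027/318028 ≈ -35079.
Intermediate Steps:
c(F, k) = -1 + k**2 + 13*F (c(F, k) = (13*F + k**2) - 1 = (k**2 + 13*F) - 1 = -1 + k**2 + 13*F)
j(o) = (155 + 1/(4*o**2))/(3*o) (j(o) = ((-1 + (1/(o + o))**2 + 13*12)/o)/3 = ((-1 + (1/(2*o))**2 + 156)/o)/3 = ((-1 + 1/(4*o**2) + 156)/o)/3 = ((155 + 1/(4*o**2))/o)/3 = (155 + 1/(4*o**2))/(3*o))
j(-86/(-46)) - 35107 = (1 + 620*(-86/(-46))**2)/(12*(-86/(-46))**3) - 35107 = (1 + 620*(-86*(-1/46))**2)/(12*(-86*(-1/46))**3) - 35107 = (1 + 620*(43/23)**2)/(12*(43/23)**3) - 35107 = (1/12)*(12167/79507)*(1 + 620*(1849/529)) - 35107 = (1/12)*(12167/79507)*(1 + 1146380/529) - 35107 = (1/12)*(12167/79507)*(1146909/529) - 35107 = 8792969/318028 - 35107 = -11156216027/318028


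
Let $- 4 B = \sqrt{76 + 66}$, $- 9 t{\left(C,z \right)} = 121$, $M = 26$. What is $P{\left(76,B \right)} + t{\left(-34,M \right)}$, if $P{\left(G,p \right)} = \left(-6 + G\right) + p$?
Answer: $\frac{509}{9} - \frac{\sqrt{142}}{4} \approx 53.576$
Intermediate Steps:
$t{\left(C,z \right)} = - \frac{121}{9}$ ($t{\left(C,z \right)} = \left(- \frac{1}{9}\right) 121 = - \frac{121}{9}$)
$B = - \frac{\sqrt{142}}{4}$ ($B = - \frac{\sqrt{76 + 66}}{4} = - \frac{\sqrt{142}}{4} \approx -2.9791$)
$P{\left(G,p \right)} = -6 + G + p$
$P{\left(76,B \right)} + t{\left(-34,M \right)} = \left(-6 + 76 - \frac{\sqrt{142}}{4}\right) - \frac{121}{9} = \left(70 - \frac{\sqrt{142}}{4}\right) - \frac{121}{9} = \frac{509}{9} - \frac{\sqrt{142}}{4}$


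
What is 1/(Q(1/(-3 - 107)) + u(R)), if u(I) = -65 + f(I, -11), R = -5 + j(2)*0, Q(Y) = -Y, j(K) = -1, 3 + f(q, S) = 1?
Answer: -110/7369 ≈ -0.014927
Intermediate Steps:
f(q, S) = -2 (f(q, S) = -3 + 1 = -2)
R = -5 (R = -5 - 1*0 = -5 + 0 = -5)
u(I) = -67 (u(I) = -65 - 2 = -67)
1/(Q(1/(-3 - 107)) + u(R)) = 1/(-1/(-3 - 107) - 67) = 1/(-1/(-110) - 67) = 1/(-1*(-1/110) - 67) = 1/(1/110 - 67) = 1/(-7369/110) = -110/7369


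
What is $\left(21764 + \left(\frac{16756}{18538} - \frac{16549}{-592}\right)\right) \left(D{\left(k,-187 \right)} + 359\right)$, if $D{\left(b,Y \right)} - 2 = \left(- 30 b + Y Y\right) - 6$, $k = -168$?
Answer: $\frac{1206710215721539}{1371812} \approx 8.7965 \cdot 10^{8}$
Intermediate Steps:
$D{\left(b,Y \right)} = -4 + Y^{2} - 30 b$ ($D{\left(b,Y \right)} = 2 - \left(6 + 30 b - Y Y\right) = 2 - \left(6 - Y^{2} + 30 b\right) = -4 + Y^{2} - 30 b$)
$\left(21764 + \left(\frac{16756}{18538} - \frac{16549}{-592}\right)\right) \left(D{\left(k,-187 \right)} + 359\right) = \left(21764 + \left(\frac{16756}{18538} - \frac{16549}{-592}\right)\right) \left(\left(-4 + \left(-187\right)^{2} - -5040\right) + 359\right) = \left(21764 + \left(16756 \cdot \frac{1}{18538} - - \frac{16549}{592}\right)\right) \left(\left(-4 + 34969 + 5040\right) + 359\right) = \left(21764 + \left(\frac{8378}{9269} + \frac{16549}{592}\right)\right) \left(40005 + 359\right) = \left(21764 + \frac{158352457}{5487248}\right) 40364 = \frac{119582817929}{5487248} \cdot 40364 = \frac{1206710215721539}{1371812}$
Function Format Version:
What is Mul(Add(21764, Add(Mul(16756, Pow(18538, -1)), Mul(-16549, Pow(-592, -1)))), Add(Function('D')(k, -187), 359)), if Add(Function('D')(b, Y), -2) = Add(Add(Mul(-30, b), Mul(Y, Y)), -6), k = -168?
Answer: Rational(1206710215721539, 1371812) ≈ 8.7965e+8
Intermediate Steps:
Function('D')(b, Y) = Add(-4, Pow(Y, 2), Mul(-30, b)) (Function('D')(b, Y) = Add(2, Add(Add(Mul(-30, b), Mul(Y, Y)), -6)) = Add(2, Add(Add(Mul(-30, b), Pow(Y, 2)), -6)) = Add(2, Add(Add(Pow(Y, 2), Mul(-30, b)), -6)) = Add(2, Add(-6, Pow(Y, 2), Mul(-30, b))) = Add(-4, Pow(Y, 2), Mul(-30, b)))
Mul(Add(21764, Add(Mul(16756, Pow(18538, -1)), Mul(-16549, Pow(-592, -1)))), Add(Function('D')(k, -187), 359)) = Mul(Add(21764, Add(Mul(16756, Pow(18538, -1)), Mul(-16549, Pow(-592, -1)))), Add(Add(-4, Pow(-187, 2), Mul(-30, -168)), 359)) = Mul(Add(21764, Add(Mul(16756, Rational(1, 18538)), Mul(-16549, Rational(-1, 592)))), Add(Add(-4, 34969, 5040), 359)) = Mul(Add(21764, Add(Rational(8378, 9269), Rational(16549, 592))), Add(40005, 359)) = Mul(Add(21764, Rational(158352457, 5487248)), 40364) = Mul(Rational(119582817929, 5487248), 40364) = Rational(1206710215721539, 1371812)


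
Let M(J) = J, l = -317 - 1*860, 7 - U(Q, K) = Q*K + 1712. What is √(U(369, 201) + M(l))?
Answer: I*√77051 ≈ 277.58*I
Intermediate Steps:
U(Q, K) = -1705 - K*Q (U(Q, K) = 7 - (Q*K + 1712) = 7 - (K*Q + 1712) = 7 - (1712 + K*Q) = 7 + (-1712 - K*Q) = -1705 - K*Q)
l = -1177 (l = -317 - 860 = -1177)
√(U(369, 201) + M(l)) = √((-1705 - 1*201*369) - 1177) = √((-1705 - 74169) - 1177) = √(-75874 - 1177) = √(-77051) = I*√77051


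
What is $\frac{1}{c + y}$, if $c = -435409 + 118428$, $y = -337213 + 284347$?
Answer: $- \frac{1}{369847} \approx -2.7038 \cdot 10^{-6}$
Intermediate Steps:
$y = -52866$
$c = -316981$
$\frac{1}{c + y} = \frac{1}{-316981 - 52866} = \frac{1}{-369847} = - \frac{1}{369847}$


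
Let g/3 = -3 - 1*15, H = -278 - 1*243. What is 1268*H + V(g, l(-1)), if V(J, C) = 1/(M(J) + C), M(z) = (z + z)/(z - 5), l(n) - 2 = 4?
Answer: -305210077/462 ≈ -6.6063e+5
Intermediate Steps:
l(n) = 6 (l(n) = 2 + 4 = 6)
H = -521 (H = -278 - 243 = -521)
M(z) = 2*z/(-5 + z) (M(z) = (2*z)/(-5 + z) = 2*z/(-5 + z))
g = -54 (g = 3*(-3 - 1*15) = 3*(-3 - 15) = 3*(-18) = -54)
V(J, C) = 1/(C + 2*J/(-5 + J)) (V(J, C) = 1/(2*J/(-5 + J) + C) = 1/(C + 2*J/(-5 + J)))
1268*H + V(g, l(-1)) = 1268*(-521) + (-5 - 54)/(2*(-54) + 6*(-5 - 54)) = -660628 - 59/(-108 + 6*(-59)) = -660628 - 59/(-108 - 354) = -660628 - 59/(-462) = -660628 - 1/462*(-59) = -660628 + 59/462 = -305210077/462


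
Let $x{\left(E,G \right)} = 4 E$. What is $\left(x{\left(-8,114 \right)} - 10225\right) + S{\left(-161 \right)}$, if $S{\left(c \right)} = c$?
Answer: $-10418$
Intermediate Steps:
$\left(x{\left(-8,114 \right)} - 10225\right) + S{\left(-161 \right)} = \left(4 \left(-8\right) - 10225\right) - 161 = \left(-32 - 10225\right) - 161 = -10257 - 161 = -10418$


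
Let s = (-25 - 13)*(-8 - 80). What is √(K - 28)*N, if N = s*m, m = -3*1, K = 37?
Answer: -30096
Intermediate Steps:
m = -3
s = 3344 (s = -38*(-88) = 3344)
N = -10032 (N = 3344*(-3) = -10032)
√(K - 28)*N = √(37 - 28)*(-10032) = √9*(-10032) = 3*(-10032) = -30096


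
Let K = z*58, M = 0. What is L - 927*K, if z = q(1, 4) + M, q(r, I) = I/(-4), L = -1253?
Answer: 52513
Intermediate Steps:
q(r, I) = -I/4 (q(r, I) = I*(-1/4) = -I/4)
z = -1 (z = -1/4*4 + 0 = -1 + 0 = -1)
K = -58 (K = -1*58 = -58)
L - 927*K = -1253 - 927*(-58) = -1253 + 53766 = 52513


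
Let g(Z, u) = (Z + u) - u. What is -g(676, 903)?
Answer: -676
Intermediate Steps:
g(Z, u) = Z
-g(676, 903) = -1*676 = -676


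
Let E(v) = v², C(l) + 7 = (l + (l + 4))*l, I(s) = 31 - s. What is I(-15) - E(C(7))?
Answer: -14115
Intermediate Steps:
C(l) = -7 + l*(4 + 2*l) (C(l) = -7 + (l + (l + 4))*l = -7 + (l + (4 + l))*l = -7 + (4 + 2*l)*l = -7 + l*(4 + 2*l))
I(-15) - E(C(7)) = (31 - 1*(-15)) - (-7 + 2*7² + 4*7)² = (31 + 15) - (-7 + 2*49 + 28)² = 46 - (-7 + 98 + 28)² = 46 - 1*119² = 46 - 1*14161 = 46 - 14161 = -14115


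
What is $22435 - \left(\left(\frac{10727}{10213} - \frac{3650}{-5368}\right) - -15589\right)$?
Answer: $\frac{187613013439}{27411692} \approx 6844.3$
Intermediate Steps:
$22435 - \left(\left(\frac{10727}{10213} - \frac{3650}{-5368}\right) - -15589\right) = 22435 - \left(\left(10727 \cdot \frac{1}{10213} - - \frac{1825}{2684}\right) + 15589\right) = 22435 - \left(\left(\frac{10727}{10213} + \frac{1825}{2684}\right) + 15589\right) = 22435 - \left(\frac{47429993}{27411692} + 15589\right) = 22435 - \frac{427368296581}{27411692} = \frac{187613013439}{27411692}$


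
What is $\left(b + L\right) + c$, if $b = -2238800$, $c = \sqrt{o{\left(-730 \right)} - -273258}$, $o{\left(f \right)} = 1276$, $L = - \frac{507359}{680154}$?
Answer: $- \frac{1522729282559}{680154} + \sqrt{274534} \approx -2.2383 \cdot 10^{6}$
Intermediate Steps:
$L = - \frac{507359}{680154}$ ($L = \left(-507359\right) \frac{1}{680154} = - \frac{507359}{680154} \approx -0.74595$)
$c = \sqrt{274534}$ ($c = \sqrt{1276 - -273258} = \sqrt{1276 + 273258} = \sqrt{274534} \approx 523.96$)
$\left(b + L\right) + c = \left(-2238800 - \frac{507359}{680154}\right) + \sqrt{274534} = - \frac{1522729282559}{680154} + \sqrt{274534}$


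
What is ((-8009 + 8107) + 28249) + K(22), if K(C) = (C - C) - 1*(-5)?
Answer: 28352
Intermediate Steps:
K(C) = 5 (K(C) = 0 + 5 = 5)
((-8009 + 8107) + 28249) + K(22) = ((-8009 + 8107) + 28249) + 5 = (98 + 28249) + 5 = 28347 + 5 = 28352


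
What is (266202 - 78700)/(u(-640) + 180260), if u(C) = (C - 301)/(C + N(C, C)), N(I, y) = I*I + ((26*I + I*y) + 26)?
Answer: 150366478892/144558785019 ≈ 1.0402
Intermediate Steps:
N(I, y) = 26 + I**2 + 26*I + I*y (N(I, y) = I**2 + (26 + 26*I + I*y) = 26 + I**2 + 26*I + I*y)
u(C) = (-301 + C)/(26 + 2*C**2 + 27*C) (u(C) = (C - 301)/(C + (26 + C**2 + 26*C + C*C)) = (-301 + C)/(C + (26 + C**2 + 26*C + C**2)) = (-301 + C)/(C + (26 + 2*C**2 + 26*C)) = (-301 + C)/(26 + 2*C**2 + 27*C))
(266202 - 78700)/(u(-640) + 180260) = (266202 - 78700)/((-301 - 640)/(26 + 2*(-640)**2 + 27*(-640)) + 180260) = 187502/(-941/(26 + 2*409600 - 17280) + 180260) = 187502/(-941/(26 + 819200 - 17280) + 180260) = 187502/(-941/801946 + 180260) = 187502/(144558785019/801946) = 187502*(801946/144558785019) = 150366478892/144558785019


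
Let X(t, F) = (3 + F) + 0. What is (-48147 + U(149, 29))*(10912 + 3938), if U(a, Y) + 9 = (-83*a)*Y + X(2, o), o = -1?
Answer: -6040935450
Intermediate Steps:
X(t, F) = 3 + F
U(a, Y) = -7 - 83*Y*a (U(a, Y) = -9 + ((-83*a)*Y + (3 - 1)) = -9 + (-83*Y*a + 2) = -9 + (2 - 83*Y*a) = -7 - 83*Y*a)
(-48147 + U(149, 29))*(10912 + 3938) = (-48147 + (-7 - 83*29*149))*(10912 + 3938) = (-48147 + (-7 - 358643))*14850 = (-48147 - 358650)*14850 = -406797*14850 = -6040935450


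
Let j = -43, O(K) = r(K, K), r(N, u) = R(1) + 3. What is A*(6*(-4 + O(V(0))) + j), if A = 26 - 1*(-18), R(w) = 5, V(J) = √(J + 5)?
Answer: -836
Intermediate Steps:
V(J) = √(5 + J)
r(N, u) = 8 (r(N, u) = 5 + 3 = 8)
O(K) = 8
A = 44 (A = 26 + 18 = 44)
A*(6*(-4 + O(V(0))) + j) = 44*(6*(-4 + 8) - 43) = 44*(6*4 - 43) = 44*(24 - 43) = 44*(-19) = -836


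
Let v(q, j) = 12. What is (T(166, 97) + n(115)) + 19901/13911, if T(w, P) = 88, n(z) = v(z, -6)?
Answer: 1411001/13911 ≈ 101.43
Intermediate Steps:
n(z) = 12
(T(166, 97) + n(115)) + 19901/13911 = (88 + 12) + 19901/13911 = 100 + 19901*(1/13911) = 100 + 19901/13911 = 1411001/13911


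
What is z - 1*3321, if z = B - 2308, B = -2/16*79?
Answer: -45111/8 ≈ -5638.9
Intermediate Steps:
B = -79/8 (B = -2*1/16*79 = -1/8*79 = -79/8 ≈ -9.8750)
z = -18543/8 (z = -79/8 - 2308 = -18543/8 ≈ -2317.9)
z - 1*3321 = -18543/8 - 1*3321 = -18543/8 - 3321 = -45111/8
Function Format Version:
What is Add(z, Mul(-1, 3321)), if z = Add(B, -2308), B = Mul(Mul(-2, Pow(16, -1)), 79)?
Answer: Rational(-45111, 8) ≈ -5638.9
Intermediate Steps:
B = Rational(-79, 8) (B = Mul(Mul(-2, Rational(1, 16)), 79) = Mul(Rational(-1, 8), 79) = Rational(-79, 8) ≈ -9.8750)
z = Rational(-18543, 8) (z = Add(Rational(-79, 8), -2308) = Rational(-18543, 8) ≈ -2317.9)
Add(z, Mul(-1, 3321)) = Add(Rational(-18543, 8), Mul(-1, 3321)) = Add(Rational(-18543, 8), -3321) = Rational(-45111, 8)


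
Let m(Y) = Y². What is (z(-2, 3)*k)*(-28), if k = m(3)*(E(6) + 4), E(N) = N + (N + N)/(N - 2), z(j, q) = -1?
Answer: 3276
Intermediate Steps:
E(N) = N + 2*N/(-2 + N) (E(N) = N + (2*N)/(-2 + N) = N + 2*N/(-2 + N))
k = 117 (k = 3²*(6²/(-2 + 6) + 4) = 9*(36/4 + 4) = 9*(36*(¼) + 4) = 9*(9 + 4) = 9*13 = 117)
(z(-2, 3)*k)*(-28) = -1*117*(-28) = -117*(-28) = 3276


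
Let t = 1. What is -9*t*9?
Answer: -81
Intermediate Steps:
-9*t*9 = -9*1*9 = -9*9 = -81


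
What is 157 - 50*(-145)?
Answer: 7407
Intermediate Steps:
157 - 50*(-145) = 157 + 7250 = 7407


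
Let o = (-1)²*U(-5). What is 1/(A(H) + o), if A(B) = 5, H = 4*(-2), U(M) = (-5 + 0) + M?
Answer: -⅕ ≈ -0.20000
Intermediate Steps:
U(M) = -5 + M
H = -8
o = -10 (o = (-1)²*(-5 - 5) = 1*(-10) = -10)
1/(A(H) + o) = 1/(5 - 10) = 1/(-5) = -⅕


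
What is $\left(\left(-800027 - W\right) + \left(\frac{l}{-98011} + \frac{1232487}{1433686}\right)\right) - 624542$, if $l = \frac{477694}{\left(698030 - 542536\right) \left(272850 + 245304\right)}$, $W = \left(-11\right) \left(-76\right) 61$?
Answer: $- \frac{298312478759487802201647932}{202168425353156204241} \approx -1.4756 \cdot 10^{6}$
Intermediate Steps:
$W = 50996$ ($W = 836 \cdot 61 = 50996$)
$l = \frac{34121}{5754988434}$ ($l = \frac{477694}{155494 \cdot 518154} = \frac{477694}{80569838076} = 477694 \cdot \frac{1}{80569838076} = \frac{34121}{5754988434} \approx 5.9289 \cdot 10^{-6}$)
$\left(\left(-800027 - W\right) + \left(\frac{l}{-98011} + \frac{1232487}{1433686}\right)\right) - 624542 = \left(\left(-800027 - 50996\right) + \left(\frac{34121}{5754988434 \left(-98011\right)} + \frac{1232487}{1433686}\right)\right) - 624542 = \left(\left(-800027 - 50996\right) + \left(\frac{34121}{5754988434} \left(- \frac{1}{98011}\right) + 1232487 \cdot \frac{1}{1433686}\right)\right) - 624542 = \left(-851023 + \left(- \frac{34121}{564052171404774} + \frac{1232487}{1433686}\right)\right) - 624542 = \left(-851023 + \frac{173796742132309223233}{202168425353156204241}\right) - 624542 = - \frac{172049806052576920092565310}{202168425353156204241} - 624542 = - \frac{298312478759487802201647932}{202168425353156204241}$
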